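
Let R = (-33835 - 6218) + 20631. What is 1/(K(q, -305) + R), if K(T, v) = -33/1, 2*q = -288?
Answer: -1/19455 ≈ -5.1401e-5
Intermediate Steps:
q = -144 (q = (1/2)*(-288) = -144)
K(T, v) = -33 (K(T, v) = -33*1 = -33)
R = -19422 (R = -40053 + 20631 = -19422)
1/(K(q, -305) + R) = 1/(-33 - 19422) = 1/(-19455) = -1/19455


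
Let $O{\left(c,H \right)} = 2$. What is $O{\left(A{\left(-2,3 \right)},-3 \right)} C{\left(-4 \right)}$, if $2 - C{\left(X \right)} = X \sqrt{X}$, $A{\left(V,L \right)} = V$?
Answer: $4 + 16 i \approx 4.0 + 16.0 i$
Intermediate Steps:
$C{\left(X \right)} = 2 - X^{\frac{3}{2}}$ ($C{\left(X \right)} = 2 - X \sqrt{X} = 2 - X^{\frac{3}{2}}$)
$O{\left(A{\left(-2,3 \right)},-3 \right)} C{\left(-4 \right)} = 2 \left(2 - \left(-4\right)^{\frac{3}{2}}\right) = 2 \left(2 - - 8 i\right) = 2 \left(2 + 8 i\right) = 4 + 16 i$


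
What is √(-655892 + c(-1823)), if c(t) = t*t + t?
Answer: √2665614 ≈ 1632.7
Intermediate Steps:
c(t) = t + t² (c(t) = t² + t = t + t²)
√(-655892 + c(-1823)) = √(-655892 - 1823*(1 - 1823)) = √(-655892 - 1823*(-1822)) = √(-655892 + 3321506) = √2665614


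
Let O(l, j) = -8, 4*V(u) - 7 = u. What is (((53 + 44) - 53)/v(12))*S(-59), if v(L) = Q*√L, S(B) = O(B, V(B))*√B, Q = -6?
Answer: 88*I*√177/9 ≈ 130.08*I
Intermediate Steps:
V(u) = 7/4 + u/4
S(B) = -8*√B
v(L) = -6*√L
(((53 + 44) - 53)/v(12))*S(-59) = (((53 + 44) - 53)/((-12*√3)))*(-8*I*√59) = ((97 - 53)/((-12*√3)))*(-8*I*√59) = (44/((-12*√3)))*(-8*I*√59) = (44*(-√3/36))*(-8*I*√59) = (-11*√3/9)*(-8*I*√59) = 88*I*√177/9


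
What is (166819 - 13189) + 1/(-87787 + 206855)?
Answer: 18292416841/119068 ≈ 1.5363e+5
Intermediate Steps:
(166819 - 13189) + 1/(-87787 + 206855) = 153630 + 1/119068 = 18292416841/119068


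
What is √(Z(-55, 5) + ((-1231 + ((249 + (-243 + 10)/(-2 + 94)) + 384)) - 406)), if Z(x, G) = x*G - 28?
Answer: I*√2770971/46 ≈ 36.187*I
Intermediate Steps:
Z(x, G) = -28 + G*x (Z(x, G) = G*x - 28 = -28 + G*x)
√(Z(-55, 5) + ((-1231 + ((249 + (-243 + 10)/(-2 + 94)) + 384)) - 406)) = √((-28 + 5*(-55)) + ((-1231 + ((249 + (-243 + 10)/(-2 + 94)) + 384)) - 406)) = √((-28 - 275) + ((-1231 + ((249 - 233/92) + 384)) - 406)) = √(-303 + ((-1231 + ((249 - 233*1/92) + 384)) - 406)) = √(-303 + ((-1231 + ((249 - 233/92) + 384)) - 406)) = √(-303 + ((-1231 + (22675/92 + 384)) - 406)) = √(-303 + ((-1231 + 58003/92) - 406)) = √(-303 + (-55249/92 - 406)) = √(-303 - 92601/92) = √(-120477/92) = I*√2770971/46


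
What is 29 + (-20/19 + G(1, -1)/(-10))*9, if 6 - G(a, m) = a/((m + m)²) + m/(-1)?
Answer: 11591/760 ≈ 15.251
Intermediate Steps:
G(a, m) = 6 + m - a/(4*m²) (G(a, m) = 6 - (a/((m + m)²) + m/(-1)) = 6 - (a/((2*m)²) + m*(-1)) = 6 - (a/((4*m²)) - m) = 6 - (a*(1/(4*m²)) - m) = 6 - (a/(4*m²) - m) = 6 - (-m + a/(4*m²)) = 6 + (m - a/(4*m²)) = 6 + m - a/(4*m²))
29 + (-20/19 + G(1, -1)/(-10))*9 = 29 + (-20/19 + (6 - 1 - ¼*1/(-1)²)/(-10))*9 = 29 + (-20*1/19 + (6 - 1 - ¼*1*1)*(-⅒))*9 = 29 + (-20/19 + (6 - 1 - ¼)*(-⅒))*9 = 29 + (-20/19 + (19/4)*(-⅒))*9 = 29 + (-20/19 - 19/40)*9 = 29 - 1161/760*9 = 29 - 10449/760 = 11591/760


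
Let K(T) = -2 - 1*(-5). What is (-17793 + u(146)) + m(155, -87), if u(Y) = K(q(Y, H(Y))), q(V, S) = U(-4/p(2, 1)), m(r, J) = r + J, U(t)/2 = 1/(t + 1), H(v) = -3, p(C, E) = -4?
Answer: -17722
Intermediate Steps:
U(t) = 2/(1 + t) (U(t) = 2/(t + 1) = 2/(1 + t))
m(r, J) = J + r
q(V, S) = 1 (q(V, S) = 2/(1 - 4/(-4)) = 2/(1 - 4*(-¼)) = 2/(1 + 1) = 2/2 = 2*(½) = 1)
K(T) = 3 (K(T) = -2 + 5 = 3)
u(Y) = 3
(-17793 + u(146)) + m(155, -87) = (-17793 + 3) + (-87 + 155) = -17790 + 68 = -17722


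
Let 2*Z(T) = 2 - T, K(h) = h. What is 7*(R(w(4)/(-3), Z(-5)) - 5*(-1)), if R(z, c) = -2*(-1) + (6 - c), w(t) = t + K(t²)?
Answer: 133/2 ≈ 66.500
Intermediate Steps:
w(t) = t + t²
Z(T) = 1 - T/2 (Z(T) = (2 - T)/2 = 1 - T/2)
R(z, c) = 8 - c (R(z, c) = 2 + (6 - c) = 8 - c)
7*(R(w(4)/(-3), Z(-5)) - 5*(-1)) = 7*((8 - (1 - ½*(-5))) - 5*(-1)) = 7*((8 - (1 + 5/2)) + 5) = 7*((8 - 1*7/2) + 5) = 7*((8 - 7/2) + 5) = 7*(9/2 + 5) = 7*(19/2) = 133/2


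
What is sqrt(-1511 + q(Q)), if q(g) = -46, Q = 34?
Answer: 3*I*sqrt(173) ≈ 39.459*I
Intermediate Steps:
sqrt(-1511 + q(Q)) = sqrt(-1511 - 46) = sqrt(-1557) = 3*I*sqrt(173)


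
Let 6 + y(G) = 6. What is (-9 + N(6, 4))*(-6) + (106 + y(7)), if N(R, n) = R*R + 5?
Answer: -86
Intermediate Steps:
y(G) = 0 (y(G) = -6 + 6 = 0)
N(R, n) = 5 + R² (N(R, n) = R² + 5 = 5 + R²)
(-9 + N(6, 4))*(-6) + (106 + y(7)) = (-9 + (5 + 6²))*(-6) + (106 + 0) = (-9 + (5 + 36))*(-6) + 106 = (-9 + 41)*(-6) + 106 = 32*(-6) + 106 = -192 + 106 = -86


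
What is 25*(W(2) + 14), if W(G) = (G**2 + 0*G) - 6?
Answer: 300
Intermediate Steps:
W(G) = -6 + G**2 (W(G) = (G**2 + 0) - 6 = G**2 - 6 = -6 + G**2)
25*(W(2) + 14) = 25*((-6 + 2**2) + 14) = 25*((-6 + 4) + 14) = 25*(-2 + 14) = 25*12 = 300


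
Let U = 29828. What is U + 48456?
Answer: 78284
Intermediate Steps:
U + 48456 = 29828 + 48456 = 78284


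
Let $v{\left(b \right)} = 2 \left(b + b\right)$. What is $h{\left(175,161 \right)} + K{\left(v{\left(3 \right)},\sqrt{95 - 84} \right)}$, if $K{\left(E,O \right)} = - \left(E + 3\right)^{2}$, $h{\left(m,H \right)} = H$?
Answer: $-64$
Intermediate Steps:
$v{\left(b \right)} = 4 b$ ($v{\left(b \right)} = 2 \cdot 2 b = 4 b$)
$K{\left(E,O \right)} = - \left(3 + E\right)^{2}$
$h{\left(175,161 \right)} + K{\left(v{\left(3 \right)},\sqrt{95 - 84} \right)} = 161 - \left(3 + 4 \cdot 3\right)^{2} = 161 - \left(3 + 12\right)^{2} = 161 - 15^{2} = 161 - 225 = -64$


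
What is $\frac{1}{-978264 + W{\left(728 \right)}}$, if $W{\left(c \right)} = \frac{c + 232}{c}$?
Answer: $- \frac{91}{89021904} \approx -1.0222 \cdot 10^{-6}$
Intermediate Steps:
$W{\left(c \right)} = \frac{232 + c}{c}$
$\frac{1}{-978264 + W{\left(728 \right)}} = \frac{1}{-978264 + \frac{232 + 728}{728}} = \frac{1}{-978264 + \frac{1}{728} \cdot 960} = \frac{1}{-978264 + \frac{120}{91}} = \frac{1}{- \frac{89021904}{91}} = - \frac{91}{89021904}$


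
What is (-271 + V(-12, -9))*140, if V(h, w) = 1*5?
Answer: -37240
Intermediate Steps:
V(h, w) = 5
(-271 + V(-12, -9))*140 = (-271 + 5)*140 = -266*140 = -37240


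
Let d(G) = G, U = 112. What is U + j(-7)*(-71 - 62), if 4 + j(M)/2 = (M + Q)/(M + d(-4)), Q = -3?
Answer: 10276/11 ≈ 934.18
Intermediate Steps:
j(M) = -8 + 2*(-3 + M)/(-4 + M) (j(M) = -8 + 2*((M - 3)/(M - 4)) = -8 + 2*((-3 + M)/(-4 + M)) = -8 + 2*(-3 + M)/(-4 + M))
U + j(-7)*(-71 - 62) = 112 + (2*(13 - 3*(-7))/(-4 - 7))*(-71 - 62) = 112 + (2*(13 + 21)/(-11))*(-133) = 112 + (2*(-1/11)*34)*(-133) = 112 - 68/11*(-133) = 112 + 9044/11 = 10276/11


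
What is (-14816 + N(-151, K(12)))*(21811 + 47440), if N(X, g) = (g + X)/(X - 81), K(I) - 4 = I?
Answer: -238027944427/232 ≈ -1.0260e+9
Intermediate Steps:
K(I) = 4 + I
N(X, g) = (X + g)/(-81 + X)
(-14816 + N(-151, K(12)))*(21811 + 47440) = (-14816 + (-151 + (4 + 12))/(-81 - 151))*(21811 + 47440) = (-14816 + (-151 + 16)/(-232))*69251 = (-14816 - 1/232*(-135))*69251 = (-14816 + 135/232)*69251 = -3437177/232*69251 = -238027944427/232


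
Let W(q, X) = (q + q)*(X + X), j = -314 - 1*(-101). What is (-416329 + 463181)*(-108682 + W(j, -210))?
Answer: 3290790776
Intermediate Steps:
j = -213 (j = -314 + 101 = -213)
W(q, X) = 4*X*q (W(q, X) = (2*q)*(2*X) = 4*X*q)
(-416329 + 463181)*(-108682 + W(j, -210)) = (-416329 + 463181)*(-108682 + 4*(-210)*(-213)) = 46852*(-108682 + 178920) = 46852*70238 = 3290790776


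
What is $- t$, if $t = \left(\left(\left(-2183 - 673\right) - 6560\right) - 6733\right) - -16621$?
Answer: $-472$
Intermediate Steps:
$t = 472$ ($t = \left(\left(-2856 - 6560\right) - 6733\right) + 16621 = \left(-9416 - 6733\right) + 16621 = -16149 + 16621 = 472$)
$- t = \left(-1\right) 472 = -472$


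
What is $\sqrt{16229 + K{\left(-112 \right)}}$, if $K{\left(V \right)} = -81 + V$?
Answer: $2 \sqrt{4009} \approx 126.63$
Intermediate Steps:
$\sqrt{16229 + K{\left(-112 \right)}} = \sqrt{16229 - 193} = \sqrt{16036} = 2 \sqrt{4009}$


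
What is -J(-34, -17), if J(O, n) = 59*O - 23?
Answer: 2029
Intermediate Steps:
J(O, n) = -23 + 59*O
-J(-34, -17) = -(-23 + 59*(-34)) = -(-23 - 2006) = -1*(-2029) = 2029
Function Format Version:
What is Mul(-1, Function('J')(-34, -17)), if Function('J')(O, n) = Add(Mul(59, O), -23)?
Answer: 2029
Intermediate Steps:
Function('J')(O, n) = Add(-23, Mul(59, O))
Mul(-1, Function('J')(-34, -17)) = Mul(-1, Add(-23, Mul(59, -34))) = Mul(-1, Add(-23, -2006)) = Mul(-1, -2029) = 2029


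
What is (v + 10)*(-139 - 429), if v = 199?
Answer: -118712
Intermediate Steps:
(v + 10)*(-139 - 429) = (199 + 10)*(-139 - 429) = 209*(-568) = -118712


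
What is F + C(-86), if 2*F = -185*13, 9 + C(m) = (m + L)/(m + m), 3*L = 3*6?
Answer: -104149/86 ≈ -1211.0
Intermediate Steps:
L = 6 (L = (3*6)/3 = (1/3)*18 = 6)
C(m) = -9 + (6 + m)/(2*m) (C(m) = -9 + (m + 6)/(m + m) = -9 + (6 + m)/((2*m)) = -9 + (6 + m)*(1/(2*m)) = -9 + (6 + m)/(2*m))
F = -2405/2 (F = (-185*13)/2 = (1/2)*(-2405) = -2405/2 ≈ -1202.5)
F + C(-86) = -2405/2 + (-17/2 + 3/(-86)) = -2405/2 + (-17/2 + 3*(-1/86)) = -2405/2 + (-17/2 - 3/86) = -2405/2 - 367/43 = -104149/86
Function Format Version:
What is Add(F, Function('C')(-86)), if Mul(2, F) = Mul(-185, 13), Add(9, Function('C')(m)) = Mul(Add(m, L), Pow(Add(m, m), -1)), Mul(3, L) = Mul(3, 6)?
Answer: Rational(-104149, 86) ≈ -1211.0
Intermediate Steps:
L = 6 (L = Mul(Rational(1, 3), Mul(3, 6)) = Mul(Rational(1, 3), 18) = 6)
Function('C')(m) = Add(-9, Mul(Rational(1, 2), Pow(m, -1), Add(6, m))) (Function('C')(m) = Add(-9, Mul(Add(m, 6), Pow(Add(m, m), -1))) = Add(-9, Mul(Add(6, m), Pow(Mul(2, m), -1))) = Add(-9, Mul(Add(6, m), Mul(Rational(1, 2), Pow(m, -1)))) = Add(-9, Mul(Rational(1, 2), Pow(m, -1), Add(6, m))))
F = Rational(-2405, 2) (F = Mul(Rational(1, 2), Mul(-185, 13)) = Mul(Rational(1, 2), -2405) = Rational(-2405, 2) ≈ -1202.5)
Add(F, Function('C')(-86)) = Add(Rational(-2405, 2), Add(Rational(-17, 2), Mul(3, Pow(-86, -1)))) = Add(Rational(-2405, 2), Add(Rational(-17, 2), Mul(3, Rational(-1, 86)))) = Add(Rational(-2405, 2), Add(Rational(-17, 2), Rational(-3, 86))) = Add(Rational(-2405, 2), Rational(-367, 43)) = Rational(-104149, 86)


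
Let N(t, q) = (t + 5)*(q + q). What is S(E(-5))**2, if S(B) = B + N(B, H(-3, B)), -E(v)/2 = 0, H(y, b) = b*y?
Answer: 0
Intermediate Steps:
E(v) = 0 (E(v) = -2*0 = 0)
N(t, q) = 2*q*(5 + t) (N(t, q) = (5 + t)*(2*q) = 2*q*(5 + t))
S(B) = B - 6*B*(5 + B) (S(B) = B + 2*(B*(-3))*(5 + B) = B + 2*(-3*B)*(5 + B) = B - 6*B*(5 + B))
S(E(-5))**2 = (0*(-29 - 6*0))**2 = (0*(-29 + 0))**2 = (0*(-29))**2 = 0**2 = 0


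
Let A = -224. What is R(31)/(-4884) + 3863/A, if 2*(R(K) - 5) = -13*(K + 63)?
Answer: -1560929/91168 ≈ -17.121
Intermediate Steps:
R(K) = -809/2 - 13*K/2 (R(K) = 5 + (-13*(K + 63))/2 = 5 + (-13*(63 + K))/2 = 5 + (-819 - 13*K)/2 = 5 + (-819/2 - 13*K/2) = -809/2 - 13*K/2)
R(31)/(-4884) + 3863/A = (-809/2 - 13/2*31)/(-4884) + 3863/(-224) = (-809/2 - 403/2)*(-1/4884) + 3863*(-1/224) = -606*(-1/4884) - 3863/224 = 101/814 - 3863/224 = -1560929/91168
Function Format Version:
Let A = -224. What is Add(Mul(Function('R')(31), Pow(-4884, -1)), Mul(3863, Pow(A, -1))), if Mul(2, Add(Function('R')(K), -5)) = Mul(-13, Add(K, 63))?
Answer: Rational(-1560929, 91168) ≈ -17.121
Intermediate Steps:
Function('R')(K) = Add(Rational(-809, 2), Mul(Rational(-13, 2), K)) (Function('R')(K) = Add(5, Mul(Rational(1, 2), Mul(-13, Add(K, 63)))) = Add(5, Mul(Rational(1, 2), Mul(-13, Add(63, K)))) = Add(5, Mul(Rational(1, 2), Add(-819, Mul(-13, K)))) = Add(5, Add(Rational(-819, 2), Mul(Rational(-13, 2), K))) = Add(Rational(-809, 2), Mul(Rational(-13, 2), K)))
Add(Mul(Function('R')(31), Pow(-4884, -1)), Mul(3863, Pow(A, -1))) = Add(Mul(Add(Rational(-809, 2), Mul(Rational(-13, 2), 31)), Pow(-4884, -1)), Mul(3863, Pow(-224, -1))) = Add(Mul(Add(Rational(-809, 2), Rational(-403, 2)), Rational(-1, 4884)), Mul(3863, Rational(-1, 224))) = Add(Mul(-606, Rational(-1, 4884)), Rational(-3863, 224)) = Add(Rational(101, 814), Rational(-3863, 224)) = Rational(-1560929, 91168)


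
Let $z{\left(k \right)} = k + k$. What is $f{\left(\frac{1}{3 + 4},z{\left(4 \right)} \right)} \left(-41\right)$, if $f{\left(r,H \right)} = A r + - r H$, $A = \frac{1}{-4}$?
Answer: $\frac{1353}{28} \approx 48.321$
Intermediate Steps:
$A = - \frac{1}{4} \approx -0.25$
$z{\left(k \right)} = 2 k$
$f{\left(r,H \right)} = - \frac{r}{4} - H r$ ($f{\left(r,H \right)} = - \frac{r}{4} + - r H = - \frac{r}{4} - H r$)
$f{\left(\frac{1}{3 + 4},z{\left(4 \right)} \right)} \left(-41\right) = - \frac{\frac{1}{4} + 2 \cdot 4}{3 + 4} \left(-41\right) = - \frac{\frac{1}{4} + 8}{7} \left(-41\right) = \left(-1\right) \frac{1}{7} \cdot \frac{33}{4} \left(-41\right) = \left(- \frac{33}{28}\right) \left(-41\right) = \frac{1353}{28}$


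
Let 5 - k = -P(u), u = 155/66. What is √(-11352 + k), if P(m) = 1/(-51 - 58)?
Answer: 2*I*√33703454/109 ≈ 106.52*I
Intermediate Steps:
u = 155/66 (u = 155*(1/66) = 155/66 ≈ 2.3485)
P(m) = -1/109 (P(m) = 1/(-109) = -1/109)
k = 544/109 (k = 5 - (-1)*(-1)/109 = 5 - 1*1/109 = 5 - 1/109 = 544/109 ≈ 4.9908)
√(-11352 + k) = √(-11352 + 544/109) = √(-1236824/109) = 2*I*√33703454/109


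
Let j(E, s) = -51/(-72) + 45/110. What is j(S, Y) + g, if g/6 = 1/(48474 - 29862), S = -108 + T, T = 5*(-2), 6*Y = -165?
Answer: 4623/4136 ≈ 1.1177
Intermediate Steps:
Y = -55/2 (Y = (⅙)*(-165) = -55/2 ≈ -27.500)
T = -10
S = -118 (S = -108 - 10 = -118)
j(E, s) = 295/264 (j(E, s) = -51*(-1/72) + 45*(1/110) = 17/24 + 9/22 = 295/264)
g = 1/3102 (g = 6/(48474 - 29862) = 6/18612 = 6*(1/18612) = 1/3102 ≈ 0.00032237)
j(S, Y) + g = 295/264 + 1/3102 = 4623/4136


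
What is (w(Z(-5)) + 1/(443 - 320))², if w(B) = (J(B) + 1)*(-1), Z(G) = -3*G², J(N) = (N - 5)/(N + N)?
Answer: 879844/378225 ≈ 2.3262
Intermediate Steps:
J(N) = (-5 + N)/(2*N) (J(N) = (-5 + N)/((2*N)) = (-5 + N)*(1/(2*N)) = (-5 + N)/(2*N))
w(B) = -1 - (-5 + B)/(2*B) (w(B) = ((-5 + B)/(2*B) + 1)*(-1) = (1 + (-5 + B)/(2*B))*(-1) = -1 - (-5 + B)/(2*B))
(w(Z(-5)) + 1/(443 - 320))² = ((5 - (-9)*(-5)²)/(2*((-3*(-5)²))) + 1/(443 - 320))² = ((5 - (-9)*25)/(2*((-3*25))) + 1/123)² = ((½)*(5 - 3*(-75))/(-75) + 1/123)² = ((½)*(-1/75)*(5 + 225) + 1/123)² = ((½)*(-1/75)*230 + 1/123)² = (-23/15 + 1/123)² = (-938/615)² = 879844/378225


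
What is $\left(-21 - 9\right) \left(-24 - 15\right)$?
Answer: $1170$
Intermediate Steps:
$\left(-21 - 9\right) \left(-24 - 15\right) = \left(-21 - 9\right) \left(-39\right) = \left(-30\right) \left(-39\right) = 1170$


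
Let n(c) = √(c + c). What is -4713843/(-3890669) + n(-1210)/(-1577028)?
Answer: 4713843/3890669 - 11*I*√5/788514 ≈ 1.2116 - 3.1194e-5*I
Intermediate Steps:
n(c) = √2*√c (n(c) = √(2*c) = √2*√c)
-4713843/(-3890669) + n(-1210)/(-1577028) = -4713843/(-3890669) + (√2*√(-1210))/(-1577028) = -4713843*(-1/3890669) + (√2*(11*I*√10))*(-1/1577028) = 4713843/3890669 + (22*I*√5)*(-1/1577028) = 4713843/3890669 - 11*I*√5/788514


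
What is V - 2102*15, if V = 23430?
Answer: -8100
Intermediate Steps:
V - 2102*15 = 23430 - 2102*15 = 23430 - 1*31530 = 23430 - 31530 = -8100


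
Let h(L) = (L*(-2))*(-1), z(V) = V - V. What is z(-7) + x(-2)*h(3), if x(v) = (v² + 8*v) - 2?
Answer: -84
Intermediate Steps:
x(v) = -2 + v² + 8*v
z(V) = 0
h(L) = 2*L (h(L) = -2*L*(-1) = 2*L)
z(-7) + x(-2)*h(3) = 0 + (-2 + (-2)² + 8*(-2))*(2*3) = 0 + (-2 + 4 - 16)*6 = 0 - 14*6 = 0 - 84 = -84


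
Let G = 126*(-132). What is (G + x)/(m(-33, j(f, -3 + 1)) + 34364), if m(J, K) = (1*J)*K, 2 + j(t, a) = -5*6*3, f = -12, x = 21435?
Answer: 4803/37400 ≈ 0.12842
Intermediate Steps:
G = -16632
j(t, a) = -92 (j(t, a) = -2 - 5*6*3 = -2 - 30*3 = -2 - 90 = -92)
m(J, K) = J*K
(G + x)/(m(-33, j(f, -3 + 1)) + 34364) = (-16632 + 21435)/(-33*(-92) + 34364) = 4803/(3036 + 34364) = 4803/37400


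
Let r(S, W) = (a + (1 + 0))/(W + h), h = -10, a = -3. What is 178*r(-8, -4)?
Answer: 178/7 ≈ 25.429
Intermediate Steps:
r(S, W) = -2/(-10 + W) (r(S, W) = (-3 + (1 + 0))/(W - 10) = (-3 + 1)/(-10 + W) = -2/(-10 + W))
178*r(-8, -4) = 178*(-2/(-10 - 4)) = 178*(-2/(-14)) = 178*(-2*(-1/14)) = 178*(⅐) = 178/7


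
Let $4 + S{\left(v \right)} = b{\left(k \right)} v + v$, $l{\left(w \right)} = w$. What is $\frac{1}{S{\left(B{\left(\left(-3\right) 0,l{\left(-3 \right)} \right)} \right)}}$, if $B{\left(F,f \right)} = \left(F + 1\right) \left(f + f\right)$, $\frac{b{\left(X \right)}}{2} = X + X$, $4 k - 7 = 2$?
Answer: $- \frac{1}{64} \approx -0.015625$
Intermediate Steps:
$k = \frac{9}{4}$ ($k = \frac{7}{4} + \frac{1}{4} \cdot 2 = \frac{7}{4} + \frac{1}{2} = \frac{9}{4} \approx 2.25$)
$b{\left(X \right)} = 4 X$ ($b{\left(X \right)} = 2 \left(X + X\right) = 2 \cdot 2 X = 4 X$)
$B{\left(F,f \right)} = 2 f \left(1 + F\right)$ ($B{\left(F,f \right)} = \left(1 + F\right) 2 f = 2 f \left(1 + F\right)$)
$S{\left(v \right)} = -4 + 10 v$ ($S{\left(v \right)} = -4 + \left(4 \cdot \frac{9}{4} v + v\right) = -4 + \left(9 v + v\right) = -4 + 10 v$)
$\frac{1}{S{\left(B{\left(\left(-3\right) 0,l{\left(-3 \right)} \right)} \right)}} = \frac{1}{-4 + 10 \cdot 2 \left(-3\right) \left(1 - 0\right)} = \frac{1}{-4 + 10 \cdot 2 \left(-3\right) \left(1 + 0\right)} = \frac{1}{-4 + 10 \cdot 2 \left(-3\right) 1} = \frac{1}{-4 + 10 \left(-6\right)} = \frac{1}{-4 - 60} = \frac{1}{-64} = - \frac{1}{64}$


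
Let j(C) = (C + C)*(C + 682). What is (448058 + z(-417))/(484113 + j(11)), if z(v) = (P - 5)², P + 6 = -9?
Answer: 149486/166453 ≈ 0.89807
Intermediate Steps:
P = -15 (P = -6 - 9 = -15)
z(v) = 400 (z(v) = (-15 - 5)² = (-20)² = 400)
j(C) = 2*C*(682 + C) (j(C) = (2*C)*(682 + C) = 2*C*(682 + C))
(448058 + z(-417))/(484113 + j(11)) = (448058 + 400)/(484113 + 2*11*(682 + 11)) = 448458/(484113 + 2*11*693) = 448458/(484113 + 15246) = 448458/499359 = 448458*(1/499359) = 149486/166453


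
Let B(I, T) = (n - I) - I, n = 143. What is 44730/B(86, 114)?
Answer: -44730/29 ≈ -1542.4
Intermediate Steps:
B(I, T) = 143 - 2*I (B(I, T) = (143 - I) - I = 143 - 2*I)
44730/B(86, 114) = 44730/(143 - 2*86) = 44730/(143 - 172) = 44730/(-29) = 44730*(-1/29) = -44730/29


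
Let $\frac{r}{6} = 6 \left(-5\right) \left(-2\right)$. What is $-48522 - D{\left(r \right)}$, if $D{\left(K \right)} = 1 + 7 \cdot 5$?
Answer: $-48558$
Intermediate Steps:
$r = 360$ ($r = 6 \cdot 6 \left(-5\right) \left(-2\right) = 6 \left(\left(-30\right) \left(-2\right)\right) = 6 \cdot 60 = 360$)
$D{\left(K \right)} = 36$ ($D{\left(K \right)} = 1 + 35 = 36$)
$-48522 - D{\left(r \right)} = -48522 - 36 = -48558$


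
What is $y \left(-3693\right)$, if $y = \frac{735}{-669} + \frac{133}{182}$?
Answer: $\frac{7877169}{5798} \approx 1358.6$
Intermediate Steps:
$y = - \frac{2133}{5798}$ ($y = 735 \left(- \frac{1}{669}\right) + 133 \cdot \frac{1}{182} = - \frac{245}{223} + \frac{19}{26} = - \frac{2133}{5798} \approx -0.36789$)
$y \left(-3693\right) = \left(- \frac{2133}{5798}\right) \left(-3693\right) = \frac{7877169}{5798}$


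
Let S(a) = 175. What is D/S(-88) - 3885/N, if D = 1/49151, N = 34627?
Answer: -33416501498/297841543475 ≈ -0.11220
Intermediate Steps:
D = 1/49151 ≈ 2.0345e-5
D/S(-88) - 3885/N = (1/49151)/175 - 3885/34627 = (1/49151)*(1/175) - 3885*1/34627 = 1/8601425 - 3885/34627 = -33416501498/297841543475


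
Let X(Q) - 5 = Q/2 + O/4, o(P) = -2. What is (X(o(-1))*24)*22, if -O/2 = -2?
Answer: 2640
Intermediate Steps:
O = 4 (O = -2*(-2) = 4)
X(Q) = 6 + Q/2 (X(Q) = 5 + (Q/2 + 4/4) = 5 + (Q*(½) + 4*(¼)) = 5 + (Q/2 + 1) = 5 + (1 + Q/2) = 6 + Q/2)
(X(o(-1))*24)*22 = ((6 + (½)*(-2))*24)*22 = ((6 - 1)*24)*22 = (5*24)*22 = 120*22 = 2640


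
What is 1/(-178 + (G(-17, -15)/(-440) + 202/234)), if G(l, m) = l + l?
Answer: -25740/4557511 ≈ -0.0056478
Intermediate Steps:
G(l, m) = 2*l
1/(-178 + (G(-17, -15)/(-440) + 202/234)) = 1/(-178 + ((2*(-17))/(-440) + 202/234)) = 1/(-178 + (-34*(-1/440) + 202*(1/234))) = 1/(-178 + (17/220 + 101/117)) = 1/(-178 + 24209/25740) = 1/(-4557511/25740) = -25740/4557511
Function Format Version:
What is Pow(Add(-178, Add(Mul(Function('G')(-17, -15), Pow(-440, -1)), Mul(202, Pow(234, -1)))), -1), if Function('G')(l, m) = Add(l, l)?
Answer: Rational(-25740, 4557511) ≈ -0.0056478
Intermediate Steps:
Function('G')(l, m) = Mul(2, l)
Pow(Add(-178, Add(Mul(Function('G')(-17, -15), Pow(-440, -1)), Mul(202, Pow(234, -1)))), -1) = Pow(Add(-178, Add(Mul(Mul(2, -17), Pow(-440, -1)), Mul(202, Pow(234, -1)))), -1) = Pow(Add(-178, Add(Mul(-34, Rational(-1, 440)), Mul(202, Rational(1, 234)))), -1) = Pow(Add(-178, Add(Rational(17, 220), Rational(101, 117))), -1) = Pow(Add(-178, Rational(24209, 25740)), -1) = Pow(Rational(-4557511, 25740), -1) = Rational(-25740, 4557511)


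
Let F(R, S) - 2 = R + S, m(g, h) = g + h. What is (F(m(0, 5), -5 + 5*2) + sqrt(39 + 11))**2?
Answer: 194 + 120*sqrt(2) ≈ 363.71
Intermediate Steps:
F(R, S) = 2 + R + S (F(R, S) = 2 + (R + S) = 2 + R + S)
(F(m(0, 5), -5 + 5*2) + sqrt(39 + 11))**2 = ((2 + (0 + 5) + (-5 + 5*2)) + sqrt(39 + 11))**2 = ((2 + 5 + (-5 + 10)) + sqrt(50))**2 = ((2 + 5 + 5) + 5*sqrt(2))**2 = (12 + 5*sqrt(2))**2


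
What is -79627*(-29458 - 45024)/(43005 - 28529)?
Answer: 2965389107/7238 ≈ 4.0970e+5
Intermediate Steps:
-79627*(-29458 - 45024)/(43005 - 28529) = -79627/(14476/(-74482)) = -79627/(14476*(-1/74482)) = -79627/(-7238/37241) = -79627*(-37241/7238) = 2965389107/7238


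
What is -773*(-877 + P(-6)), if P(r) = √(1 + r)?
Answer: 677921 - 773*I*√5 ≈ 6.7792e+5 - 1728.5*I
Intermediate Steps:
-773*(-877 + P(-6)) = -773*(-877 + √(1 - 6)) = -773*(-877 + √(-5)) = -773*(-877 + I*√5) = 677921 - 773*I*√5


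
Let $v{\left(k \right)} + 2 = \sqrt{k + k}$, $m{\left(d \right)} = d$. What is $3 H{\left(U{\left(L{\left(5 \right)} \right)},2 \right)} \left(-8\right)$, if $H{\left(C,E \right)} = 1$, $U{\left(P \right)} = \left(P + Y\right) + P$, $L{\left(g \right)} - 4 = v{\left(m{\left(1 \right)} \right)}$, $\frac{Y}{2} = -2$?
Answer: $-24$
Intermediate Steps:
$Y = -4$ ($Y = 2 \left(-2\right) = -4$)
$v{\left(k \right)} = -2 + \sqrt{2} \sqrt{k}$ ($v{\left(k \right)} = -2 + \sqrt{k + k} = -2 + \sqrt{2 k} = -2 + \sqrt{2} \sqrt{k}$)
$L{\left(g \right)} = 2 + \sqrt{2}$ ($L{\left(g \right)} = 4 - \left(2 - \sqrt{2} \sqrt{1}\right) = 4 - \left(2 - \sqrt{2} \cdot 1\right) = 4 - \left(2 - \sqrt{2}\right) = 2 + \sqrt{2}$)
$U{\left(P \right)} = -4 + 2 P$ ($U{\left(P \right)} = \left(P - 4\right) + P = \left(-4 + P\right) + P = -4 + 2 P$)
$3 H{\left(U{\left(L{\left(5 \right)} \right)},2 \right)} \left(-8\right) = 3 \cdot 1 \left(-8\right) = 3 \left(-8\right) = -24$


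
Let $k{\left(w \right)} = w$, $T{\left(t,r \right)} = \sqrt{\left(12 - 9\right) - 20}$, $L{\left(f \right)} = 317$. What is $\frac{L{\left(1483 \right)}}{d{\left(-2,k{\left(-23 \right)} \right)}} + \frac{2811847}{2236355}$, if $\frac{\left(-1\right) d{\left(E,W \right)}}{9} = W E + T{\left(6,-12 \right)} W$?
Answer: $\frac{10805249839}{9721435185} - \frac{317 i \sqrt{17}}{4347} \approx 1.1115 - 0.30067 i$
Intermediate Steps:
$T{\left(t,r \right)} = i \sqrt{17}$ ($T{\left(t,r \right)} = \sqrt{\left(12 - 9\right) - 20} = \sqrt{3 - 20} = \sqrt{-17} = i \sqrt{17}$)
$d{\left(E,W \right)} = - 9 E W - 9 i W \sqrt{17}$ ($d{\left(E,W \right)} = - 9 \left(W E + i \sqrt{17} W\right) = - 9 \left(E W + i W \sqrt{17}\right) = - 9 E W - 9 i W \sqrt{17}$)
$\frac{L{\left(1483 \right)}}{d{\left(-2,k{\left(-23 \right)} \right)}} + \frac{2811847}{2236355} = \frac{317}{\left(-9\right) \left(-23\right) \left(-2 + i \sqrt{17}\right)} + \frac{2811847}{2236355} = \frac{317}{-414 + 207 i \sqrt{17}} + 2811847 \cdot \frac{1}{2236355} = \frac{317}{-414 + 207 i \sqrt{17}} + \frac{2811847}{2236355} = \frac{2811847}{2236355} + \frac{317}{-414 + 207 i \sqrt{17}}$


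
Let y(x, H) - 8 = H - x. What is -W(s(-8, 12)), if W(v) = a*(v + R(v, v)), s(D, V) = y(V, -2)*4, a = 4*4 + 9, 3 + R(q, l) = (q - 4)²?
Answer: -18925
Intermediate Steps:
R(q, l) = -3 + (-4 + q)² (R(q, l) = -3 + (q - 4)² = -3 + (-4 + q)²)
a = 25 (a = 16 + 9 = 25)
y(x, H) = 8 + H - x (y(x, H) = 8 + (H - x) = 8 + H - x)
s(D, V) = 24 - 4*V (s(D, V) = (8 - 2 - V)*4 = (6 - V)*4 = 24 - 4*V)
W(v) = -75 + 25*v + 25*(-4 + v)² (W(v) = 25*(v + (-3 + (-4 + v)²)) = 25*(-3 + v + (-4 + v)²) = -75 + 25*v + 25*(-4 + v)²)
-W(s(-8, 12)) = -(-75 + 25*(24 - 4*12) + 25*(-4 + (24 - 4*12))²) = -(-75 + 25*(24 - 48) + 25*(-4 + (24 - 48))²) = -(-75 + 25*(-24) + 25*(-4 - 24)²) = -(-75 - 600 + 25*(-28)²) = -(-75 - 600 + 25*784) = -(-75 - 600 + 19600) = -1*18925 = -18925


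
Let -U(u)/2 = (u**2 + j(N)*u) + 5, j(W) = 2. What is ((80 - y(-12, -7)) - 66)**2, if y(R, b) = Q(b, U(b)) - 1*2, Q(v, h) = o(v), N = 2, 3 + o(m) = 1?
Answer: 324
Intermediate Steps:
o(m) = -2 (o(m) = -3 + 1 = -2)
U(u) = -10 - 4*u - 2*u**2 (U(u) = -2*((u**2 + 2*u) + 5) = -2*(5 + u**2 + 2*u) = -10 - 4*u - 2*u**2)
Q(v, h) = -2
y(R, b) = -4 (y(R, b) = -2 - 1*2 = -2 - 2 = -4)
((80 - y(-12, -7)) - 66)**2 = ((80 - 1*(-4)) - 66)**2 = ((80 + 4) - 66)**2 = (84 - 66)**2 = 18**2 = 324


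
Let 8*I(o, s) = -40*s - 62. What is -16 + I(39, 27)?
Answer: -635/4 ≈ -158.75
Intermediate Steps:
I(o, s) = -31/4 - 5*s (I(o, s) = (-40*s - 62)/8 = (-62 - 40*s)/8 = -31/4 - 5*s)
-16 + I(39, 27) = -16 + (-31/4 - 5*27) = -16 + (-31/4 - 135) = -16 - 571/4 = -635/4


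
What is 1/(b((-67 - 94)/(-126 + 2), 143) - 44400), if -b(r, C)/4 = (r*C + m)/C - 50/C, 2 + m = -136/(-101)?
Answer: -447733/19881036139 ≈ -2.2521e-5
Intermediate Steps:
m = -66/101 (m = -2 - 136/(-101) = -2 - 136*(-1/101) = -2 + 136/101 = -66/101 ≈ -0.65347)
b(r, C) = 200/C - 4*(-66/101 + C*r)/C (b(r, C) = -4*((r*C - 66/101)/C - 50/C) = -4*((C*r - 66/101)/C - 50/C) = -4*((-66/101 + C*r)/C - 50/C) = -4*(-50/C + (-66/101 + C*r)/C) = 200/C - 4*(-66/101 + C*r)/C)
1/(b((-67 - 94)/(-126 + 2), 143) - 44400) = 1/((-4*(-67 - 94)/(-126 + 2) + (20464/101)/143) - 44400) = 1/((-(-644)/(-124) + (20464/101)*(1/143)) - 44400) = 1/((-(-644)*(-1)/124 + 20464/14443) - 44400) = 1/((-4*161/124 + 20464/14443) - 44400) = 1/((-161/31 + 20464/14443) - 44400) = 1/(-1690939/447733 - 44400) = 1/(-19881036139/447733) = -447733/19881036139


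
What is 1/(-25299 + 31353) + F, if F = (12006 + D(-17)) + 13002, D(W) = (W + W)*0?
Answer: 151398433/6054 ≈ 25008.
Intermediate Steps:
D(W) = 0 (D(W) = (2*W)*0 = 0)
F = 25008 (F = (12006 + 0) + 13002 = 12006 + 13002 = 25008)
1/(-25299 + 31353) + F = 1/(-25299 + 31353) + 25008 = 1/6054 + 25008 = 151398433/6054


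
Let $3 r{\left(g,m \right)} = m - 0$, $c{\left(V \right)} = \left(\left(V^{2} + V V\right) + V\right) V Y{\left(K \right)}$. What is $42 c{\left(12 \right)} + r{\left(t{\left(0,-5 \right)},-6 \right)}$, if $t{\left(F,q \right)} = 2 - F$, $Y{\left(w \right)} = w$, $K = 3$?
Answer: $453598$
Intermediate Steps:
$c{\left(V \right)} = 3 V \left(V + 2 V^{2}\right)$ ($c{\left(V \right)} = \left(\left(V^{2} + V V\right) + V\right) V 3 = \left(\left(V^{2} + V^{2}\right) + V\right) V 3 = \left(2 V^{2} + V\right) V 3 = \left(V + 2 V^{2}\right) V 3 = V \left(V + 2 V^{2}\right) 3 = 3 V \left(V + 2 V^{2}\right)$)
$r{\left(g,m \right)} = \frac{m}{3}$ ($r{\left(g,m \right)} = \frac{m - 0}{3} = \frac{m + 0}{3} = \frac{m}{3}$)
$42 c{\left(12 \right)} + r{\left(t{\left(0,-5 \right)},-6 \right)} = 42 \cdot 12^{2} \left(3 + 6 \cdot 12\right) + \frac{1}{3} \left(-6\right) = 42 \cdot 144 \left(3 + 72\right) - 2 = 42 \cdot 144 \cdot 75 - 2 = 42 \cdot 10800 - 2 = 453600 - 2 = 453598$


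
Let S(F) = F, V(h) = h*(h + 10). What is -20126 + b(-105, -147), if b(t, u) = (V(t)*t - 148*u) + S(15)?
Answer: -1045730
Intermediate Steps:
V(h) = h*(10 + h)
b(t, u) = 15 - 148*u + t²*(10 + t) (b(t, u) = ((t*(10 + t))*t - 148*u) + 15 = (t²*(10 + t) - 148*u) + 15 = (-148*u + t²*(10 + t)) + 15 = 15 - 148*u + t²*(10 + t))
-20126 + b(-105, -147) = -20126 + (15 - 148*(-147) + (-105)²*(10 - 105)) = -20126 + (15 + 21756 + 11025*(-95)) = -20126 + (15 + 21756 - 1047375) = -20126 - 1025604 = -1045730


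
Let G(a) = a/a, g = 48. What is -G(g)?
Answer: -1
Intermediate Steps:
G(a) = 1
-G(g) = -1*1 = -1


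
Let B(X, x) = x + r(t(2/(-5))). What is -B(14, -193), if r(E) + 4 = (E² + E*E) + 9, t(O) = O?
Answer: 4692/25 ≈ 187.68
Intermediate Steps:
r(E) = 5 + 2*E² (r(E) = -4 + ((E² + E*E) + 9) = -4 + ((E² + E²) + 9) = -4 + (2*E² + 9) = -4 + (9 + 2*E²) = 5 + 2*E²)
B(X, x) = 133/25 + x (B(X, x) = x + (5 + 2*(2/(-5))²) = x + (5 + 2*(2*(-⅕))²) = x + (5 + 2*(-⅖)²) = x + (5 + 2*(4/25)) = x + (5 + 8/25) = x + 133/25 = 133/25 + x)
-B(14, -193) = -(133/25 - 193) = -1*(-4692/25) = 4692/25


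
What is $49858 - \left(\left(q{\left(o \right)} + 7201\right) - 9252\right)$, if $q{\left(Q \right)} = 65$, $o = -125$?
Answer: $51844$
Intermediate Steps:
$49858 - \left(\left(q{\left(o \right)} + 7201\right) - 9252\right) = 49858 - \left(\left(65 + 7201\right) - 9252\right) = 49858 - \left(7266 - 9252\right) = 49858 - -1986 = 49858 + 1986 = 51844$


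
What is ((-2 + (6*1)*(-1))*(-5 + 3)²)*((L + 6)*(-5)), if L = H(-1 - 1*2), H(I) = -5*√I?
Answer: 960 - 800*I*√3 ≈ 960.0 - 1385.6*I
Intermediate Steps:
L = -5*I*√3 (L = -5*√(-1 - 1*2) = -5*√(-1 - 2) = -5*I*√3 ≈ -8.6602*I)
((-2 + (6*1)*(-1))*(-5 + 3)²)*((L + 6)*(-5)) = ((-2 + (6*1)*(-1))*(-5 + 3)²)*((-5*I*√3 + 6)*(-5)) = ((-2 + 6*(-1))*(-2)²)*((6 - 5*I*√3)*(-5)) = ((-2 - 6)*4)*(-30 + 25*I*√3) = (-8*4)*(-30 + 25*I*√3) = -32*(-30 + 25*I*√3) = 960 - 800*I*√3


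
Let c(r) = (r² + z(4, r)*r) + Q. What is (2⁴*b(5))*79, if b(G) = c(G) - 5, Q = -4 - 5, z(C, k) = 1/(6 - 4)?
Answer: 17064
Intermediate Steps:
z(C, k) = ½ (z(C, k) = 1/2 = ½)
Q = -9
c(r) = -9 + r² + r/2 (c(r) = (r² + r/2) - 9 = -9 + r² + r/2)
b(G) = -14 + G² + G/2 (b(G) = (-9 + G² + G/2) - 5 = -14 + G² + G/2)
(2⁴*b(5))*79 = (2⁴*(-14 + 5² + (½)*5))*79 = (16*(-14 + 25 + 5/2))*79 = (16*(27/2))*79 = 216*79 = 17064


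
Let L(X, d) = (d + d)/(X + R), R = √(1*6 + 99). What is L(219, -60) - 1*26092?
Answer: -52028543/1994 + 5*√105/1994 ≈ -26093.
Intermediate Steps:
R = √105 (R = √(6 + 99) = √105 ≈ 10.247)
L(X, d) = 2*d/(X + √105) (L(X, d) = (d + d)/(X + √105) = (2*d)/(X + √105) = 2*d/(X + √105))
L(219, -60) - 1*26092 = 2*(-60)/(219 + √105) - 1*26092 = -120/(219 + √105) - 26092 = -26092 - 120/(219 + √105)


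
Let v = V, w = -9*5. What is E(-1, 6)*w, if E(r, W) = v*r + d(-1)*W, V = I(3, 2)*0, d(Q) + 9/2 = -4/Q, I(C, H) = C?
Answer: 135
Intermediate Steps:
d(Q) = -9/2 - 4/Q
V = 0 (V = 3*0 = 0)
w = -45
v = 0
E(r, W) = -W/2 (E(r, W) = 0*r + (-9/2 - 4/(-1))*W = 0 + (-9/2 - 4*(-1))*W = 0 + (-9/2 + 4)*W = 0 - W/2 = -W/2)
E(-1, 6)*w = -1/2*6*(-45) = -3*(-45) = 135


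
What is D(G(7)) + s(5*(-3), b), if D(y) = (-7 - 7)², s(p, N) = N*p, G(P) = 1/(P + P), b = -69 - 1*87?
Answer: 2536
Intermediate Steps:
b = -156 (b = -69 - 87 = -156)
G(P) = 1/(2*P)
D(y) = 196 (D(y) = (-14)² = 196)
D(G(7)) + s(5*(-3), b) = 196 - 780*(-3) = 196 - 156*(-15) = 196 + 2340 = 2536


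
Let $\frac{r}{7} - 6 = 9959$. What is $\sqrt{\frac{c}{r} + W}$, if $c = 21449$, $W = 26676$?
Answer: $\frac{\sqrt{129800510601895}}{69755} \approx 163.33$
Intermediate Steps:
$r = 69755$ ($r = 42 + 7 \cdot 9959 = 42 + 69713 = 69755$)
$\sqrt{\frac{c}{r} + W} = \sqrt{\frac{21449}{69755} + 26676} = \sqrt{\frac{1860805829}{69755}} = \frac{\sqrt{129800510601895}}{69755}$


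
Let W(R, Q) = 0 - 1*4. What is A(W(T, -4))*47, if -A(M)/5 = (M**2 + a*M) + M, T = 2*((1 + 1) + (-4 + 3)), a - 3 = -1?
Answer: -940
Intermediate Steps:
a = 2 (a = 3 - 1 = 2)
T = 2 (T = 2*(2 - 1) = 2*1 = 2)
W(R, Q) = -4 (W(R, Q) = 0 - 4 = -4)
A(M) = -15*M - 5*M**2 (A(M) = -5*((M**2 + 2*M) + M) = -5*(M**2 + 3*M) = -15*M - 5*M**2)
A(W(T, -4))*47 = -5*(-4)*(3 - 4)*47 = -5*(-4)*(-1)*47 = -20*47 = -940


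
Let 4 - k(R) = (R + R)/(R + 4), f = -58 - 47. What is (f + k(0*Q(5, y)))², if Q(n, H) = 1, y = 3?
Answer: 10201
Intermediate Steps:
f = -105
k(R) = 4 - 2*R/(4 + R) (k(R) = 4 - (R + R)/(R + 4) = 4 - 2*R/(4 + R))
(f + k(0*Q(5, y)))² = (-105 + 2*(8 + 0*1)/(4 + 0*1))² = (-105 + 2*(8 + 0)/(4 + 0))² = (-105 + 2*8/4)² = (-105 + 2*(¼)*8)² = (-105 + 4)² = (-101)² = 10201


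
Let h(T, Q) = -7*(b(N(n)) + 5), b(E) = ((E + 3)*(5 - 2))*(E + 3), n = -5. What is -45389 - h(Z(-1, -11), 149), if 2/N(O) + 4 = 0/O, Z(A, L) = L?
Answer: -180891/4 ≈ -45223.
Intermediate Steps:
N(O) = -½ (N(O) = 2/(-4 + 0/O) = 2/(-4 + 0) = 2/(-4) = 2*(-¼) = -½)
b(E) = (3 + E)*(9 + 3*E) (b(E) = ((3 + E)*3)*(3 + E) = (9 + 3*E)*(3 + E) = (3 + E)*(9 + 3*E))
h(T, Q) = -665/4 (h(T, Q) = -7*((27 + 3*(-½)² + 18*(-½)) + 5) = -7*((27 + 3*(¼) - 9) + 5) = -7*((27 + ¾ - 9) + 5) = -7*(75/4 + 5) = -7*95/4 = -665/4)
-45389 - h(Z(-1, -11), 149) = -45389 - 1*(-665/4) = -45389 + 665/4 = -180891/4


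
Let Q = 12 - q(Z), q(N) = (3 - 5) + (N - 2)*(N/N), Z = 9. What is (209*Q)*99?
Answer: 144837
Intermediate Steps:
q(N) = -4 + N (q(N) = -2 + (-2 + N)*1 = -2 + (-2 + N) = -4 + N)
Q = 7 (Q = 12 - (-4 + 9) = 12 - 1*5 = 12 - 5 = 7)
(209*Q)*99 = (209*7)*99 = 1463*99 = 144837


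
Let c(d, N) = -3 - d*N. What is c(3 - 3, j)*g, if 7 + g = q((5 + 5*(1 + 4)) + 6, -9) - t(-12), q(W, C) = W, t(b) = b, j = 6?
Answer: -123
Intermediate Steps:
c(d, N) = -3 - N*d
g = 41 (g = -7 + (((5 + 5*(1 + 4)) + 6) - 1*(-12)) = -7 + (((5 + 5*5) + 6) + 12) = -7 + (((5 + 25) + 6) + 12) = -7 + ((30 + 6) + 12) = -7 + (36 + 12) = -7 + 48 = 41)
c(3 - 3, j)*g = (-3 - 1*6*(3 - 3))*41 = (-3 - 1*6*0)*41 = (-3 + 0)*41 = -3*41 = -123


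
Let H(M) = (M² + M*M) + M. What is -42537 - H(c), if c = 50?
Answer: -47587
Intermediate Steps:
H(M) = M + 2*M² (H(M) = (M² + M²) + M = 2*M² + M = M + 2*M²)
-42537 - H(c) = -42537 - 50*(1 + 2*50) = -42537 - 50*(1 + 100) = -42537 - 50*101 = -42537 - 1*5050 = -42537 - 5050 = -47587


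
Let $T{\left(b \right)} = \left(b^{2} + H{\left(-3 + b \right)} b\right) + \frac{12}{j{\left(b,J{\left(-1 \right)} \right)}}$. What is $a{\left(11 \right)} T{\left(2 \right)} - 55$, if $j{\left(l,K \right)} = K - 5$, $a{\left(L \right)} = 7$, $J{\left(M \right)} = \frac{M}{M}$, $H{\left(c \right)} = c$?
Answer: $-62$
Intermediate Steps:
$J{\left(M \right)} = 1$
$j{\left(l,K \right)} = -5 + K$
$T{\left(b \right)} = -3 + b^{2} + b \left(-3 + b\right)$ ($T{\left(b \right)} = \left(b^{2} + \left(-3 + b\right) b\right) + \frac{12}{-5 + 1} = \left(b^{2} + b \left(-3 + b\right)\right) + \frac{12}{-4} = \left(b^{2} + b \left(-3 + b\right)\right) + 12 \left(- \frac{1}{4}\right) = \left(b^{2} + b \left(-3 + b\right)\right) - 3 = -3 + b^{2} + b \left(-3 + b\right)$)
$a{\left(11 \right)} T{\left(2 \right)} - 55 = 7 \left(-3 + 2^{2} + 2 \left(-3 + 2\right)\right) - 55 = 7 \left(-3 + 4 + 2 \left(-1\right)\right) - 55 = 7 \left(-3 + 4 - 2\right) - 55 = 7 \left(-1\right) - 55 = -7 - 55 = -62$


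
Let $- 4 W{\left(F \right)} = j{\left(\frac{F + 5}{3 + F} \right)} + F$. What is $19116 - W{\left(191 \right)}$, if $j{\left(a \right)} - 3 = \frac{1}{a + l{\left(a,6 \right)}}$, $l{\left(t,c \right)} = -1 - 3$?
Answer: $\frac{22230723}{1160} \approx 19164.0$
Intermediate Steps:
$l{\left(t,c \right)} = -4$
$j{\left(a \right)} = 3 + \frac{1}{-4 + a}$ ($j{\left(a \right)} = 3 + \frac{1}{a - 4} = 3 + \frac{1}{-4 + a}$)
$W{\left(F \right)} = - \frac{F}{4} - \frac{-11 + \frac{3 \left(5 + F\right)}{3 + F}}{4 \left(-4 + \frac{5 + F}{3 + F}\right)}$ ($W{\left(F \right)} = - \frac{\frac{-11 + 3 \frac{F + 5}{3 + F}}{-4 + \frac{F + 5}{3 + F}} + F}{4} = - \frac{\frac{-11 + 3 \frac{5 + F}{3 + F}}{-4 + \frac{5 + F}{3 + F}} + F}{4} = - \frac{\frac{-11 + \frac{3 \left(5 + F\right)}{3 + F}}{-4 + \frac{5 + F}{3 + F}} + F}{4} = - \frac{F + \frac{-11 + \frac{3 \left(5 + F\right)}{3 + F}}{-4 + \frac{5 + F}{3 + F}}}{4} = - \frac{F}{4} - \frac{-11 + \frac{3 \left(5 + F\right)}{3 + F}}{4 \left(-4 + \frac{5 + F}{3 + F}\right)}$)
$19116 - W{\left(191 \right)} = 19116 - \frac{3 \left(-6 - 191^{2} - 955\right)}{4 \left(7 + 3 \cdot 191\right)} = 19116 - \frac{3 \left(-6 - 36481 - 955\right)}{4 \left(7 + 573\right)} = 19116 - \frac{3 \left(-6 - 36481 - 955\right)}{4 \cdot 580} = 19116 - \frac{3}{4} \cdot \frac{1}{580} \left(-37442\right) = 19116 - - \frac{56163}{1160} = 19116 + \frac{56163}{1160} = \frac{22230723}{1160}$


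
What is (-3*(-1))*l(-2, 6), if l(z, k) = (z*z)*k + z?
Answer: 66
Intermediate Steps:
l(z, k) = z + k*z² (l(z, k) = z²*k + z = k*z² + z = z + k*z²)
(-3*(-1))*l(-2, 6) = (-3*(-1))*(-2*(1 + 6*(-2))) = 3*(-2*(1 - 12)) = 3*(-2*(-11)) = 3*22 = 66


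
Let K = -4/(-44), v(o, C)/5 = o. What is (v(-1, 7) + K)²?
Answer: 2916/121 ≈ 24.099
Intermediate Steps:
v(o, C) = 5*o
K = 1/11 (K = -4*(-1/44) = 1/11 ≈ 0.090909)
(v(-1, 7) + K)² = (5*(-1) + 1/11)² = (-5 + 1/11)² = (-54/11)² = 2916/121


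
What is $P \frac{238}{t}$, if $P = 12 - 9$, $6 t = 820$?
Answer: $\frac{1071}{205} \approx 5.2244$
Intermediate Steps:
$t = \frac{410}{3}$ ($t = \frac{1}{6} \cdot 820 = \frac{410}{3} \approx 136.67$)
$P = 3$ ($P = 12 - 9 = 3$)
$P \frac{238}{t} = 3 \frac{238}{\frac{410}{3}} = 3 \cdot 238 \cdot \frac{3}{410} = 3 \cdot \frac{357}{205} = \frac{1071}{205}$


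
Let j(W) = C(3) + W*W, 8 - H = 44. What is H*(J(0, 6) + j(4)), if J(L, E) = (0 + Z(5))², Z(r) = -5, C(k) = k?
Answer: -1584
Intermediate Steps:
H = -36 (H = 8 - 1*44 = 8 - 44 = -36)
j(W) = 3 + W² (j(W) = 3 + W*W = 3 + W²)
J(L, E) = 25 (J(L, E) = (0 - 5)² = (-5)² = 25)
H*(J(0, 6) + j(4)) = -36*(25 + (3 + 4²)) = -36*(25 + (3 + 16)) = -36*(25 + 19) = -36*44 = -1584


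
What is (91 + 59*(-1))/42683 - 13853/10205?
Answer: -590961039/435580015 ≈ -1.3567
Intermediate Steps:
(91 + 59*(-1))/42683 - 13853/10205 = (91 - 59)*(1/42683) - 13853*1/10205 = 32*(1/42683) - 13853/10205 = 32/42683 - 13853/10205 = -590961039/435580015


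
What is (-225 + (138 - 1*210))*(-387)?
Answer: 114939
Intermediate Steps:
(-225 + (138 - 1*210))*(-387) = (-225 + (138 - 210))*(-387) = (-225 - 72)*(-387) = -297*(-387) = 114939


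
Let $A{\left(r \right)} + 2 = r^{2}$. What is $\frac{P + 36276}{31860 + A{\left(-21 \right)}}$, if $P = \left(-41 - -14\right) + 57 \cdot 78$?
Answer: $\frac{40695}{32299} \approx 1.2599$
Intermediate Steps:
$A{\left(r \right)} = -2 + r^{2}$
$P = 4419$ ($P = \left(-41 + 14\right) + 4446 = -27 + 4446 = 4419$)
$\frac{P + 36276}{31860 + A{\left(-21 \right)}} = \frac{4419 + 36276}{31860 - \left(2 - \left(-21\right)^{2}\right)} = \frac{40695}{31860 + \left(-2 + 441\right)} = \frac{40695}{31860 + 439} = \frac{40695}{32299}$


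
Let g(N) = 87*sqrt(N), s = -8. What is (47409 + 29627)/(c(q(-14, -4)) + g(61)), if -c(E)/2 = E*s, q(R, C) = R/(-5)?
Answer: -86280320/11492549 + 167553300*sqrt(61)/11492549 ≈ 106.36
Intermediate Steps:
q(R, C) = -R/5 (q(R, C) = R*(-1/5) = -R/5)
c(E) = 16*E (c(E) = -2*E*(-8) = -(-16)*E = 16*E)
(47409 + 29627)/(c(q(-14, -4)) + g(61)) = (47409 + 29627)/(16*(-1/5*(-14)) + 87*sqrt(61)) = 77036/(16*(14/5) + 87*sqrt(61)) = 77036/(224/5 + 87*sqrt(61))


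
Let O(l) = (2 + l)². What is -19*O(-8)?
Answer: -684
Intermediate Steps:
-19*O(-8) = -19*(2 - 8)² = -19*(-6)² = -19*36 = -684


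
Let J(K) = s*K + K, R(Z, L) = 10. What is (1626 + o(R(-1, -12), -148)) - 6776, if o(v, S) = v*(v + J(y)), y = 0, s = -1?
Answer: -5050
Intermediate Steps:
J(K) = 0 (J(K) = -K + K = 0)
o(v, S) = v**2 (o(v, S) = v*(v + 0) = v*v = v**2)
(1626 + o(R(-1, -12), -148)) - 6776 = (1626 + 10**2) - 6776 = (1626 + 100) - 6776 = 1726 - 6776 = -5050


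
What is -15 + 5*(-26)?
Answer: -145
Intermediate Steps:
-15 + 5*(-26) = -15 - 130 = -145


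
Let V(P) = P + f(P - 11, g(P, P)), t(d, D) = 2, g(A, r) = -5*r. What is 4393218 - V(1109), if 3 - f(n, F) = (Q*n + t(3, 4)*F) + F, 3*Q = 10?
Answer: 4379131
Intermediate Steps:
Q = 10/3 (Q = (1/3)*10 = 10/3 ≈ 3.3333)
f(n, F) = 3 - 3*F - 10*n/3 (f(n, F) = 3 - ((10*n/3 + 2*F) + F) = 3 - ((2*F + 10*n/3) + F) = 3 - (3*F + 10*n/3) = 3 + (-3*F - 10*n/3) = 3 - 3*F - 10*n/3)
V(P) = 119/3 + 38*P/3 (V(P) = P + (3 - (-15)*P - 10*(P - 11)/3) = P + (3 + 15*P - 10*(-11 + P)/3) = P + (3 + 15*P + (110/3 - 10*P/3)) = P + (119/3 + 35*P/3) = 119/3 + 38*P/3)
4393218 - V(1109) = 4393218 - (119/3 + (38/3)*1109) = 4393218 - (119/3 + 42142/3) = 4393218 - 1*14087 = 4393218 - 14087 = 4379131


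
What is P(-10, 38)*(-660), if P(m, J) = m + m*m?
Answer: -59400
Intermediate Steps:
P(m, J) = m + m²
P(-10, 38)*(-660) = -10*(1 - 10)*(-660) = -10*(-9)*(-660) = 90*(-660) = -59400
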